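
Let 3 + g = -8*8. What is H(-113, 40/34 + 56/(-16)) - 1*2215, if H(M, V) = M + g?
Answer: -2395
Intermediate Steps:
g = -67 (g = -3 - 8*8 = -3 - 64 = -67)
H(M, V) = -67 + M (H(M, V) = M - 67 = -67 + M)
H(-113, 40/34 + 56/(-16)) - 1*2215 = (-67 - 113) - 1*2215 = -180 - 2215 = -2395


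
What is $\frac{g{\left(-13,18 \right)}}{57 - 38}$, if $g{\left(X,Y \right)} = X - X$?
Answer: $0$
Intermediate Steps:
$g{\left(X,Y \right)} = 0$
$\frac{g{\left(-13,18 \right)}}{57 - 38} = \frac{1}{57 - 38} \cdot 0 = \frac{1}{19} \cdot 0 = 0$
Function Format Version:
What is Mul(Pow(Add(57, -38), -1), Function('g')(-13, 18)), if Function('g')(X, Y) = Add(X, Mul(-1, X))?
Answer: 0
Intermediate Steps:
Function('g')(X, Y) = 0
Mul(Pow(Add(57, -38), -1), Function('g')(-13, 18)) = Mul(Pow(Add(57, -38), -1), 0) = Mul(Pow(19, -1), 0) = Mul(Rational(1, 19), 0) = 0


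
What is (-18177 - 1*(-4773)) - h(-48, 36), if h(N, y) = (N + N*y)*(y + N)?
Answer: -34716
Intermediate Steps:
h(N, y) = (N + y)*(N + N*y) (h(N, y) = (N + N*y)*(N + y) = (N + y)*(N + N*y))
(-18177 - 1*(-4773)) - h(-48, 36) = (-18177 - 1*(-4773)) - (-48)*(-48 + 36 + 36² - 48*36) = (-18177 + 4773) - (-48)*(-48 + 36 + 1296 - 1728) = -13404 - (-48)*(-444) = -13404 - 1*21312 = -13404 - 21312 = -34716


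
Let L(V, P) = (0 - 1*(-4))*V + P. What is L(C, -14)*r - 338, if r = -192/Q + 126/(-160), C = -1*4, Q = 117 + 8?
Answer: -53659/200 ≈ -268.29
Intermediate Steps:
Q = 125
C = -4
r = -4647/2000 (r = -192/125 + 126/(-160) = -192*1/125 + 126*(-1/160) = -192/125 - 63/80 = -4647/2000 ≈ -2.3235)
L(V, P) = P + 4*V (L(V, P) = (0 + 4)*V + P = 4*V + P = P + 4*V)
L(C, -14)*r - 338 = (-14 + 4*(-4))*(-4647/2000) - 338 = (-14 - 16)*(-4647/2000) - 338 = -30*(-4647/2000) - 338 = 13941/200 - 338 = -53659/200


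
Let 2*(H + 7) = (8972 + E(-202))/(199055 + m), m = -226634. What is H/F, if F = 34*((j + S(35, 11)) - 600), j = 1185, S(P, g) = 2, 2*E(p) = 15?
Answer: -790171/2201686728 ≈ -0.00035889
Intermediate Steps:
E(p) = 15/2 (E(p) = (1/2)*15 = 15/2)
F = 19958 (F = 34*((1185 + 2) - 600) = 34*(1187 - 600) = 34*587 = 19958)
H = -790171/110316 (H = -7 + ((8972 + 15/2)/(199055 - 226634))/2 = -7 + ((17959/2)/(-27579))/2 = -7 + ((17959/2)*(-1/27579))/2 = -7 + (1/2)*(-17959/55158) = -7 - 17959/110316 = -790171/110316 ≈ -7.1628)
H/F = -790171/110316/19958 = -790171/110316*1/19958 = -790171/2201686728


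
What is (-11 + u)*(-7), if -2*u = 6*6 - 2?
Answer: 196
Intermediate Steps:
u = -17 (u = -(6*6 - 2)/2 = -(36 - 2)/2 = -1/2*34 = -17)
(-11 + u)*(-7) = (-11 - 17)*(-7) = -28*(-7) = 196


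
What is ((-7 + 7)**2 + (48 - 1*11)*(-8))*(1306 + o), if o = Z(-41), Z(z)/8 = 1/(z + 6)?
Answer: -13527792/35 ≈ -3.8651e+5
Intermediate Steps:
Z(z) = 8/(6 + z) (Z(z) = 8/(z + 6) = 8/(6 + z))
o = -8/35 (o = 8/(6 - 41) = 8/(-35) = 8*(-1/35) = -8/35 ≈ -0.22857)
((-7 + 7)**2 + (48 - 1*11)*(-8))*(1306 + o) = ((-7 + 7)**2 + (48 - 1*11)*(-8))*(1306 - 8/35) = (0**2 + (48 - 11)*(-8))*(45702/35) = (0 + 37*(-8))*(45702/35) = (0 - 296)*(45702/35) = -296*45702/35 = -13527792/35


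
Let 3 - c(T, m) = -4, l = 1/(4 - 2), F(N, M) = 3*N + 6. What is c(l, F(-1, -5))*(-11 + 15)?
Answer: 28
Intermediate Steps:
F(N, M) = 6 + 3*N
l = ½ (l = 1/2 = ½ ≈ 0.50000)
c(T, m) = 7 (c(T, m) = 3 - 1*(-4) = 3 + 4 = 7)
c(l, F(-1, -5))*(-11 + 15) = 7*(-11 + 15) = 7*4 = 28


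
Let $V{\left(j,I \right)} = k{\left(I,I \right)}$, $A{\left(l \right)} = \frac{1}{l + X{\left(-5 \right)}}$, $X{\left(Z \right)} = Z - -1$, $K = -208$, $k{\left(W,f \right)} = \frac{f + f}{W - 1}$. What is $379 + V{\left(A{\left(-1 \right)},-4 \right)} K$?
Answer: $\frac{231}{5} \approx 46.2$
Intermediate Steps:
$k{\left(W,f \right)} = \frac{2 f}{-1 + W}$
$X{\left(Z \right)} = 1 + Z$ ($X{\left(Z \right)} = Z + 1 = 1 + Z$)
$A{\left(l \right)} = \frac{1}{-4 + l}$ ($A{\left(l \right)} = \frac{1}{l + \left(1 - 5\right)} = \frac{1}{l - 4} = \frac{1}{-4 + l}$)
$V{\left(j,I \right)} = \frac{2 I}{-1 + I}$
$379 + V{\left(A{\left(-1 \right)},-4 \right)} K = 379 + 2 \left(-4\right) \frac{1}{-1 - 4} \left(-208\right) = 379 + 2 \left(-4\right) \frac{1}{-5} \left(-208\right) = 379 + 2 \left(-4\right) \left(- \frac{1}{5}\right) \left(-208\right) = 379 + \frac{8}{5} \left(-208\right) = 379 - \frac{1664}{5} = \frac{231}{5}$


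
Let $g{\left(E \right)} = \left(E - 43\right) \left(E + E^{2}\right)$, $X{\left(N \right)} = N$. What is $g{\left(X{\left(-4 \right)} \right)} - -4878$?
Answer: $4314$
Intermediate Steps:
$g{\left(E \right)} = \left(-43 + E\right) \left(E + E^{2}\right)$
$g{\left(X{\left(-4 \right)} \right)} - -4878 = - 4 \left(-43 + \left(-4\right)^{2} - -168\right) - -4878 = - 4 \left(-43 + 16 + 168\right) + 4878 = \left(-4\right) 141 + 4878 = -564 + 4878 = 4314$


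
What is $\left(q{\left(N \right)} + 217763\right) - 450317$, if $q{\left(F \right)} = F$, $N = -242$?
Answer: $-232796$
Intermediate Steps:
$\left(q{\left(N \right)} + 217763\right) - 450317 = \left(-242 + 217763\right) - 450317 = 217521 - 450317 = -232796$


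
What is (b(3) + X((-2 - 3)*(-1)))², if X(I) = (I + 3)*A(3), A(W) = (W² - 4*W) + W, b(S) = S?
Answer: 9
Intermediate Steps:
A(W) = W² - 3*W
X(I) = 0 (X(I) = (I + 3)*(3*(-3 + 3)) = (3 + I)*(3*0) = (3 + I)*0 = 0)
(b(3) + X((-2 - 3)*(-1)))² = (3 + 0)² = 3² = 9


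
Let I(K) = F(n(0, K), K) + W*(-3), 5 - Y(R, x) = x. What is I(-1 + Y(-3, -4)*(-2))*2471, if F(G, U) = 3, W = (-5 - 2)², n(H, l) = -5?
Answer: -355824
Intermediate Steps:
W = 49 (W = (-7)² = 49)
Y(R, x) = 5 - x
I(K) = -144 (I(K) = 3 + 49*(-3) = 3 - 147 = -144)
I(-1 + Y(-3, -4)*(-2))*2471 = -144*2471 = -355824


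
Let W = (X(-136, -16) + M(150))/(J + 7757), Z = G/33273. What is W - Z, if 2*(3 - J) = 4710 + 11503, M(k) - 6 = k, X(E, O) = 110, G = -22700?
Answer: -10424/122001 ≈ -0.085442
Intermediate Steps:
M(k) = 6 + k
J = -16207/2 (J = 3 - (4710 + 11503)/2 = 3 - ½*16213 = 3 - 16213/2 = -16207/2 ≈ -8103.5)
Z = -22700/33273 ≈ -0.68223
W = -76/99 (W = (110 + (6 + 150))/(-16207/2 + 7757) = (110 + 156)/(-693/2) = 266*(-2/693) = -76/99 ≈ -0.76768)
W - Z = -76/99 - 1*(-22700/33273) = -76/99 + 22700/33273 = -10424/122001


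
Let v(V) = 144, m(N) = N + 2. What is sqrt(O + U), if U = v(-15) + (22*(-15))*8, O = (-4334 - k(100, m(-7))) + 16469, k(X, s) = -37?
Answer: 2*sqrt(2419) ≈ 98.367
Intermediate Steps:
m(N) = 2 + N
O = 12172 (O = (-4334 - 1*(-37)) + 16469 = (-4334 + 37) + 16469 = -4297 + 16469 = 12172)
U = -2496 (U = 144 + (22*(-15))*8 = 144 - 330*8 = 144 - 2640 = -2496)
sqrt(O + U) = sqrt(12172 - 2496) = sqrt(9676) = 2*sqrt(2419)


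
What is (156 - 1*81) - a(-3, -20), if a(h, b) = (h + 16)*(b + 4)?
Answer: 283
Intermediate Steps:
a(h, b) = (4 + b)*(16 + h) (a(h, b) = (16 + h)*(4 + b) = (4 + b)*(16 + h))
(156 - 1*81) - a(-3, -20) = (156 - 1*81) - (64 + 4*(-3) + 16*(-20) - 20*(-3)) = (156 - 81) - (64 - 12 - 320 + 60) = 75 - 1*(-208) = 75 + 208 = 283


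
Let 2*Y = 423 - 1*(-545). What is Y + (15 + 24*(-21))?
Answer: -5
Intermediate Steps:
Y = 484 (Y = (423 - 1*(-545))/2 = (423 + 545)/2 = (½)*968 = 484)
Y + (15 + 24*(-21)) = 484 + (15 + 24*(-21)) = 484 + (15 - 504) = 484 - 489 = -5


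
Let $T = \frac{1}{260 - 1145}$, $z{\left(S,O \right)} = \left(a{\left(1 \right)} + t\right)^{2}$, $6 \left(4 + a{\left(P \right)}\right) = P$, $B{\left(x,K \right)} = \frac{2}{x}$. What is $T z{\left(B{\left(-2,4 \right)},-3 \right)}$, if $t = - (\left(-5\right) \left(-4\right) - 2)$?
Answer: $- \frac{17161}{31860} \approx -0.53864$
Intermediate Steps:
$a{\left(P \right)} = -4 + \frac{P}{6}$
$t = -18$ ($t = - (20 - 2) = \left(-1\right) 18 = -18$)
$z{\left(S,O \right)} = \frac{17161}{36}$ ($z{\left(S,O \right)} = \left(\left(-4 + \frac{1}{6} \cdot 1\right) - 18\right)^{2} = \left(\left(-4 + \frac{1}{6}\right) - 18\right)^{2} = \left(- \frac{23}{6} - 18\right)^{2} = \left(- \frac{131}{6}\right)^{2} = \frac{17161}{36}$)
$T = - \frac{1}{885}$ ($T = \frac{1}{-885} = - \frac{1}{885} \approx -0.0011299$)
$T z{\left(B{\left(-2,4 \right)},-3 \right)} = \left(- \frac{1}{885}\right) \frac{17161}{36} = - \frac{17161}{31860}$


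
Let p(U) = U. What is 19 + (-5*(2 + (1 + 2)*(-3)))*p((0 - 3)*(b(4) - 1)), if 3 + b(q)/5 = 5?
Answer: -926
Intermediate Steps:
b(q) = 10 (b(q) = -15 + 5*5 = -15 + 25 = 10)
19 + (-5*(2 + (1 + 2)*(-3)))*p((0 - 3)*(b(4) - 1)) = 19 + (-5*(2 + (1 + 2)*(-3)))*((0 - 3)*(10 - 1)) = 19 + (-5*(2 + 3*(-3)))*(-3*9) = 19 - 5*(2 - 9)*(-27) = 19 - 5*(-7)*(-27) = 19 + 35*(-27) = 19 - 945 = -926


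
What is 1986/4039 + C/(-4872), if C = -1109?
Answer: 2022149/2811144 ≈ 0.71933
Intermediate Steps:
1986/4039 + C/(-4872) = 1986/4039 - 1109/(-4872) = 1986*(1/4039) - 1109*(-1/4872) = 1986/4039 + 1109/4872 = 2022149/2811144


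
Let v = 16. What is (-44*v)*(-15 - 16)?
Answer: 21824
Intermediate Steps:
(-44*v)*(-15 - 16) = (-44*16)*(-15 - 16) = -704*(-31) = 21824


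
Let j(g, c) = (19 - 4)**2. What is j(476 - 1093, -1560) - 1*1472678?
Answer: -1472453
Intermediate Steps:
j(g, c) = 225 (j(g, c) = 15**2 = 225)
j(476 - 1093, -1560) - 1*1472678 = 225 - 1*1472678 = 225 - 1472678 = -1472453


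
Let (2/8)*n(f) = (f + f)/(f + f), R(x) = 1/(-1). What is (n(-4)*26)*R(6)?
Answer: -104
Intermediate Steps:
R(x) = -1
n(f) = 4 (n(f) = 4*((f + f)/(f + f)) = 4*((2*f)/((2*f))) = 4*((2*f)*(1/(2*f))) = 4*1 = 4)
(n(-4)*26)*R(6) = (4*26)*(-1) = 104*(-1) = -104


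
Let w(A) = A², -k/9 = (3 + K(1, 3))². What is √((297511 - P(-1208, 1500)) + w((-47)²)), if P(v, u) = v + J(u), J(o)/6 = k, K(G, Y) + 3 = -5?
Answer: 5*√207190 ≈ 2275.9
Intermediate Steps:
K(G, Y) = -8 (K(G, Y) = -3 - 5 = -8)
k = -225 (k = -9*(3 - 8)² = -9*(-5)² = -9*25 = -225)
J(o) = -1350 (J(o) = 6*(-225) = -1350)
P(v, u) = -1350 + v (P(v, u) = v - 1350 = -1350 + v)
√((297511 - P(-1208, 1500)) + w((-47)²)) = √((297511 - (-1350 - 1208)) + ((-47)²)²) = √((297511 - 1*(-2558)) + 2209²) = √((297511 + 2558) + 4879681) = √(300069 + 4879681) = √5179750 = 5*√207190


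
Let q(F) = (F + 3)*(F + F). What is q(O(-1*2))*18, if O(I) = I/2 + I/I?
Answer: 0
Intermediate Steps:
O(I) = 1 + I/2 (O(I) = I*(½) + 1 = I/2 + 1 = 1 + I/2)
q(F) = 2*F*(3 + F) (q(F) = (3 + F)*(2*F) = 2*F*(3 + F))
q(O(-1*2))*18 = (2*(1 + (-1*2)/2)*(3 + (1 + (-1*2)/2)))*18 = (2*(1 + (½)*(-2))*(3 + (1 + (½)*(-2))))*18 = (2*(1 - 1)*(3 + (1 - 1)))*18 = (2*0*(3 + 0))*18 = (2*0*3)*18 = 0*18 = 0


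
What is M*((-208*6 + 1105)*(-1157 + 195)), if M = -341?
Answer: -46910006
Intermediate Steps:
M*((-208*6 + 1105)*(-1157 + 195)) = -341*(-208*6 + 1105)*(-1157 + 195) = -341*(-1248 + 1105)*(-962) = -(-48763)*(-962) = -341*137566 = -46910006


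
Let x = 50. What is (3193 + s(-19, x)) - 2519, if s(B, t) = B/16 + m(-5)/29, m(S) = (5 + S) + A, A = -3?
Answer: 312137/464 ≈ 672.71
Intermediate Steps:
m(S) = 2 + S (m(S) = (5 + S) - 3 = 2 + S)
s(B, t) = -3/29 + B/16 (s(B, t) = B/16 + (2 - 5)/29 = B*(1/16) - 3*1/29 = B/16 - 3/29 = -3/29 + B/16)
(3193 + s(-19, x)) - 2519 = (3193 + (-3/29 + (1/16)*(-19))) - 2519 = (3193 + (-3/29 - 19/16)) - 2519 = (3193 - 599/464) - 2519 = 1480953/464 - 2519 = 312137/464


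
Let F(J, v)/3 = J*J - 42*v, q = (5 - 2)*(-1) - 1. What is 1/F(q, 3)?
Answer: -1/330 ≈ -0.0030303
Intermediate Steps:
q = -4 (q = 3*(-1) - 1 = -3 - 1 = -4)
F(J, v) = -126*v + 3*J² (F(J, v) = 3*(J*J - 42*v) = 3*(J² - 42*v) = -126*v + 3*J²)
1/F(q, 3) = 1/(-126*3 + 3*(-4)²) = 1/(-378 + 3*16) = 1/(-378 + 48) = 1/(-330) = -1/330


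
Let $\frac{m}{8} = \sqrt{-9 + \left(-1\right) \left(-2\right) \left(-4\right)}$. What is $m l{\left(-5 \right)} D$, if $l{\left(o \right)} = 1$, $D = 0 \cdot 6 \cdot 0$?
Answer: $0$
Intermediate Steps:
$D = 0$ ($D = 0 \cdot 0 = 0$)
$m = 8 i \sqrt{17}$ ($m = 8 \sqrt{-9 + \left(-1\right) \left(-2\right) \left(-4\right)} = 8 \sqrt{-9 + 2 \left(-4\right)} = 8 \sqrt{-9 - 8} = 8 \sqrt{-17} = 8 i \sqrt{17} \approx 32.985 i$)
$m l{\left(-5 \right)} D = 8 i \sqrt{17} \cdot 1 \cdot 0 = 8 i \sqrt{17} \cdot 0 = 0$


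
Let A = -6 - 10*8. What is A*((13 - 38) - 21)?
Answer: 3956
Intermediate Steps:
A = -86 (A = -6 - 80 = -86)
A*((13 - 38) - 21) = -86*((13 - 38) - 21) = -86*(-25 - 21) = -86*(-46) = 3956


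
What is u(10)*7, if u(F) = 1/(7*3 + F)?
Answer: 7/31 ≈ 0.22581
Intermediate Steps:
u(F) = 1/(21 + F)
u(10)*7 = 7/(21 + 10) = 7/31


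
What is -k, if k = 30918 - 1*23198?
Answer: -7720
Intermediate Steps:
k = 7720 (k = 30918 - 23198 = 7720)
-k = -1*7720 = -7720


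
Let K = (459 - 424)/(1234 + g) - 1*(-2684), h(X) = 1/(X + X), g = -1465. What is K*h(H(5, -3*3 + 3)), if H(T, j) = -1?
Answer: -88567/66 ≈ -1341.9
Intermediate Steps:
h(X) = 1/(2*X)
K = 88567/33 (K = (459 - 424)/(1234 - 1465) - 1*(-2684) = 35/(-231) + 2684 = 35*(-1/231) + 2684 = -5/33 + 2684 = 88567/33 ≈ 2683.8)
K*h(H(5, -3*3 + 3)) = 88567*((1/2)/(-1))/33 = 88567*((1/2)*(-1))/33 = (88567/33)*(-1/2) = -88567/66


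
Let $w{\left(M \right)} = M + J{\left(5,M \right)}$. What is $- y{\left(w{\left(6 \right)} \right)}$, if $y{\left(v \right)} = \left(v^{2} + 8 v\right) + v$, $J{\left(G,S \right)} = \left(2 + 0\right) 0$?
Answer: $-90$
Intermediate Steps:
$J{\left(G,S \right)} = 0$ ($J{\left(G,S \right)} = 2 \cdot 0 = 0$)
$w{\left(M \right)} = M$ ($w{\left(M \right)} = M + 0 = M$)
$y{\left(v \right)} = v^{2} + 9 v$
$- y{\left(w{\left(6 \right)} \right)} = - 6 \left(9 + 6\right) = - 6 \cdot 15 = \left(-1\right) 90 = -90$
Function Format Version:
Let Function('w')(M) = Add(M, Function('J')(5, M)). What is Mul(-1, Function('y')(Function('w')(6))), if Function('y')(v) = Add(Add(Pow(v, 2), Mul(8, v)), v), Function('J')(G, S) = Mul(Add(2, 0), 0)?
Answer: -90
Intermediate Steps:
Function('J')(G, S) = 0 (Function('J')(G, S) = Mul(2, 0) = 0)
Function('w')(M) = M (Function('w')(M) = Add(M, 0) = M)
Function('y')(v) = Add(Pow(v, 2), Mul(9, v))
Mul(-1, Function('y')(Function('w')(6))) = Mul(-1, Mul(6, Add(9, 6))) = Mul(-1, Mul(6, 15)) = Mul(-1, 90) = -90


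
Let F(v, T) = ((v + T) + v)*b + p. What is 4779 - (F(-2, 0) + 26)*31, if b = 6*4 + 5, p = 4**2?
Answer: 7073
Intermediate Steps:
p = 16
b = 29 (b = 24 + 5 = 29)
F(v, T) = 16 + 29*T + 58*v (F(v, T) = ((v + T) + v)*29 + 16 = ((T + v) + v)*29 + 16 = (T + 2*v)*29 + 16 = (29*T + 58*v) + 16 = 16 + 29*T + 58*v)
4779 - (F(-2, 0) + 26)*31 = 4779 - ((16 + 29*0 + 58*(-2)) + 26)*31 = 4779 - ((16 + 0 - 116) + 26)*31 = 4779 - (-100 + 26)*31 = 4779 - (-74)*31 = 4779 - 1*(-2294) = 4779 + 2294 = 7073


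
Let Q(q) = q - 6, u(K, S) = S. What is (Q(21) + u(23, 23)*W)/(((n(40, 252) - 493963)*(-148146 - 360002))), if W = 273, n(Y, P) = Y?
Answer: 1049/41830997434 ≈ 2.5077e-8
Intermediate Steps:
Q(q) = -6 + q
(Q(21) + u(23, 23)*W)/(((n(40, 252) - 493963)*(-148146 - 360002))) = ((-6 + 21) + 23*273)/(((40 - 493963)*(-148146 - 360002))) = (15 + 6279)/((-493923*(-508148))) = 6294/250985984604 = 6294*(1/250985984604) = 1049/41830997434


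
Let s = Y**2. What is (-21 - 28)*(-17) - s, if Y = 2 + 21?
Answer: 304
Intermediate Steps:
Y = 23
s = 529 (s = 23**2 = 529)
(-21 - 28)*(-17) - s = (-21 - 28)*(-17) - 1*529 = -49*(-17) - 529 = 833 - 529 = 304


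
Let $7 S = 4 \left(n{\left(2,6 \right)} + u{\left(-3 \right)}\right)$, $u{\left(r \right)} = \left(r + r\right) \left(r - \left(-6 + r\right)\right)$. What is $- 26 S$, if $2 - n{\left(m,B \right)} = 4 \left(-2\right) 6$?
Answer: $-208$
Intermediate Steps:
$n{\left(m,B \right)} = 50$ ($n{\left(m,B \right)} = 2 - 4 \left(-2\right) 6 = 2 - \left(-8\right) 6 = 2 - -48 = 2 + 48 = 50$)
$u{\left(r \right)} = 12 r$ ($u{\left(r \right)} = 2 r 6 = 12 r$)
$S = 8$ ($S = \frac{4 \left(50 + 12 \left(-3\right)\right)}{7} = \frac{4 \left(50 - 36\right)}{7} = \frac{4 \cdot 14}{7} = \frac{1}{7} \cdot 56 = 8$)
$- 26 S = \left(-26\right) 8 = -208$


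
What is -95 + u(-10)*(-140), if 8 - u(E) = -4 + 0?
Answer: -1775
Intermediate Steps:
u(E) = 12 (u(E) = 8 - (-4 + 0) = 8 - 1*(-4) = 8 + 4 = 12)
-95 + u(-10)*(-140) = -95 + 12*(-140) = -95 - 1680 = -1775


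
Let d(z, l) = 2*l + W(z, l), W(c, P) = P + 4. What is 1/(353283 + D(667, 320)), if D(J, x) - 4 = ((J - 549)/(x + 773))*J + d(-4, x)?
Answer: 1093/387275049 ≈ 2.8223e-6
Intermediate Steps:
W(c, P) = 4 + P
d(z, l) = 4 + 3*l (d(z, l) = 2*l + (4 + l) = 4 + 3*l)
D(J, x) = 8 + 3*x + J*(-549 + J)/(773 + x) (D(J, x) = 4 + (((J - 549)/(x + 773))*J + (4 + 3*x)) = 4 + (((-549 + J)/(773 + x))*J + (4 + 3*x)) = 4 + (J*(-549 + J)/(773 + x) + (4 + 3*x)) = 4 + (4 + 3*x + J*(-549 + J)/(773 + x)) = 8 + 3*x + J*(-549 + J)/(773 + x))
1/(353283 + D(667, 320)) = 1/(353283 + (6184 + 667² - 549*667 + 3*320² + 2327*320)/(773 + 320)) = 1/(353283 + (6184 + 444889 - 366183 + 3*102400 + 744640)/1093) = 1/(353283 + (6184 + 444889 - 366183 + 307200 + 744640)/1093) = 1/(353283 + (1/1093)*1136730) = 1/(353283 + 1136730/1093) = 1/(387275049/1093) = 1093/387275049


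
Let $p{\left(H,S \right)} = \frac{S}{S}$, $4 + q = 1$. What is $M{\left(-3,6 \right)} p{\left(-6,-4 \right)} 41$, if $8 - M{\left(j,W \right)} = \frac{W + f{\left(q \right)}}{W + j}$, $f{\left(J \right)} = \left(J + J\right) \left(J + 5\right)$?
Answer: $410$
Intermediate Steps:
$q = -3$ ($q = -4 + 1 = -3$)
$p{\left(H,S \right)} = 1$
$f{\left(J \right)} = 2 J \left(5 + J\right)$
$M{\left(j,W \right)} = 8 - \frac{-12 + W}{W + j}$ ($M{\left(j,W \right)} = 8 - \frac{W + 2 \left(-3\right) \left(5 - 3\right)}{W + j} = 8 - \frac{W + 2 \left(-3\right) 2}{W + j} = 8 - \frac{W - 12}{W + j} = 8 - \frac{-12 + W}{W + j}$)
$M{\left(-3,6 \right)} p{\left(-6,-4 \right)} 41 = \frac{12 + 7 \cdot 6 + 8 \left(-3\right)}{6 - 3} \cdot 1 \cdot 41 = \frac{12 + 42 - 24}{3} \cdot 1 \cdot 41 = \frac{1}{3} \cdot 30 \cdot 1 \cdot 41 = 10 \cdot 1 \cdot 41 = 10 \cdot 41 = 410$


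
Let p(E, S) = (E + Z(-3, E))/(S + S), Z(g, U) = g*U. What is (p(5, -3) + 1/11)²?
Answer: 3364/1089 ≈ 3.0891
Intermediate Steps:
Z(g, U) = U*g
p(E, S) = -E/S (p(E, S) = (E + E*(-3))/(S + S) = (E - 3*E)/((2*S)) = (-2*E)*(1/(2*S)) = -E/S)
(p(5, -3) + 1/11)² = (-1*5/(-3) + 1/11)² = (-1*5*(-⅓) + 1/11)² = (5/3 + 1/11)² = (58/33)² = 3364/1089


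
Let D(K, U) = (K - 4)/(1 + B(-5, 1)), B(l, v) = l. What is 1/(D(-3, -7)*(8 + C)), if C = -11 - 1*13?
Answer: -1/28 ≈ -0.035714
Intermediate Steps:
D(K, U) = 1 - K/4 (D(K, U) = (K - 4)/(1 - 5) = (-4 + K)/(-4) = (-4 + K)*(-1/4) = 1 - K/4)
C = -24 (C = -11 - 13 = -24)
1/(D(-3, -7)*(8 + C)) = 1/((1 - 1/4*(-3))*(8 - 24)) = 1/((1 + 3/4)*(-16)) = 1/((7/4)*(-16)) = 1/(-28) = -1/28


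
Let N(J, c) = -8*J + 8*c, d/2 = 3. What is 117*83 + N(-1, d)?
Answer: 9767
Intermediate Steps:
d = 6 (d = 2*3 = 6)
117*83 + N(-1, d) = 117*83 + (-8*(-1) + 8*6) = 9711 + (8 + 48) = 9711 + 56 = 9767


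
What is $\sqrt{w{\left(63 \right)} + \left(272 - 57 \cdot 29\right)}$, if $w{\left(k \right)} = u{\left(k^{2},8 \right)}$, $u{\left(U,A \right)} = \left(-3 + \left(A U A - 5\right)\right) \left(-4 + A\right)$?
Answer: $3 \sqrt{112739} \approx 1007.3$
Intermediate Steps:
$u{\left(U,A \right)} = \left(-8 + U A^{2}\right) \left(-4 + A\right)$ ($u{\left(U,A \right)} = \left(-3 + \left(U A^{2} - 5\right)\right) \left(-4 + A\right) = \left(-3 + \left(-5 + U A^{2}\right)\right) \left(-4 + A\right) = \left(-8 + U A^{2}\right) \left(-4 + A\right)$)
$w{\left(k \right)} = -32 + 256 k^{2}$ ($w{\left(k \right)} = 32 - 64 + k^{2} \cdot 8^{3} - 4 k^{2} \cdot 8^{2} = 32 - 64 + k^{2} \cdot 512 - 4 k^{2} \cdot 64 = 32 - 64 + 512 k^{2} - 256 k^{2} = -32 + 256 k^{2}$)
$\sqrt{w{\left(63 \right)} + \left(272 - 57 \cdot 29\right)} = \sqrt{\left(-32 + 256 \cdot 63^{2}\right) + \left(272 - 57 \cdot 29\right)} = \sqrt{\left(-32 + 256 \cdot 3969\right) + \left(272 - 1653\right)} = \sqrt{\left(-32 + 1016064\right) + \left(272 - 1653\right)} = \sqrt{1016032 - 1381} = \sqrt{1014651} = 3 \sqrt{112739}$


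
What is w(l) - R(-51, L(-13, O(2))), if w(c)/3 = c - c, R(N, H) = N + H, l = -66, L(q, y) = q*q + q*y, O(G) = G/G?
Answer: -105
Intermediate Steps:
O(G) = 1
L(q, y) = q**2 + q*y
R(N, H) = H + N
w(c) = 0 (w(c) = 3*(c - c) = 3*0 = 0)
w(l) - R(-51, L(-13, O(2))) = 0 - (-13*(-13 + 1) - 51) = 0 - (-13*(-12) - 51) = 0 - (156 - 51) = 0 - 1*105 = 0 - 105 = -105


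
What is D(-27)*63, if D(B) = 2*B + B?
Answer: -5103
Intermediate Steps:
D(B) = 3*B
D(-27)*63 = (3*(-27))*63 = -81*63 = -5103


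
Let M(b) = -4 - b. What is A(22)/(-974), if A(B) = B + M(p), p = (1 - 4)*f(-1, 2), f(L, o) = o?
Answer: -12/487 ≈ -0.024641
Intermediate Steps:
p = -6 (p = (1 - 4)*2 = -3*2 = -6)
A(B) = 2 + B (A(B) = B + (-4 - 1*(-6)) = B + (-4 + 6) = B + 2 = 2 + B)
A(22)/(-974) = (2 + 22)/(-974) = 24*(-1/974) = -12/487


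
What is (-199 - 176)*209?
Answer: -78375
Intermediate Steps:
(-199 - 176)*209 = -375*209 = -78375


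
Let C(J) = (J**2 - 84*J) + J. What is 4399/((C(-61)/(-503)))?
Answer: -2212697/8784 ≈ -251.90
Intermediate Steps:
C(J) = J**2 - 83*J
4399/((C(-61)/(-503))) = 4399/((-61*(-83 - 61)/(-503))) = 4399/((-61*(-144)*(-1/503))) = 4399/((8784*(-1/503))) = 4399/(-8784/503) = 4399*(-503/8784) = -2212697/8784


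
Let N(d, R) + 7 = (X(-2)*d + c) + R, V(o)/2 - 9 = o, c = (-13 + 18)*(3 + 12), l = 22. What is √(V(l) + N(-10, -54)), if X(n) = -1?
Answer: √86 ≈ 9.2736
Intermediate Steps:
c = 75 (c = 5*15 = 75)
V(o) = 18 + 2*o
N(d, R) = 68 + R - d (N(d, R) = -7 + ((-d + 75) + R) = -7 + ((75 - d) + R) = -7 + (75 + R - d) = 68 + R - d)
√(V(l) + N(-10, -54)) = √((18 + 2*22) + (68 - 54 - 1*(-10))) = √((18 + 44) + (68 - 54 + 10)) = √(62 + 24) = √86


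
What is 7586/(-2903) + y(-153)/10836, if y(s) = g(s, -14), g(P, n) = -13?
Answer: -82239635/31456908 ≈ -2.6144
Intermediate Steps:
y(s) = -13
7586/(-2903) + y(-153)/10836 = 7586/(-2903) - 13/10836 = 7586*(-1/2903) - 13*1/10836 = -7586/2903 - 13/10836 = -82239635/31456908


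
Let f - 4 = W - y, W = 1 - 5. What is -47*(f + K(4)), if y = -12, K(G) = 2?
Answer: -658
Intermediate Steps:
W = -4
f = 12 (f = 4 + (-4 - 1*(-12)) = 4 + (-4 + 12) = 4 + 8 = 12)
-47*(f + K(4)) = -47*(12 + 2) = -47*14 = -658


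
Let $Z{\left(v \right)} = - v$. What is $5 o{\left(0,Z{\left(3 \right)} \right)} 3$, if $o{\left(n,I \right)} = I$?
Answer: $-45$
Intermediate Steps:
$5 o{\left(0,Z{\left(3 \right)} \right)} 3 = 5 \left(-1\right) 3 \cdot 3 = 5 \left(\left(-3\right) 3\right) = 5 \left(-9\right) = -45$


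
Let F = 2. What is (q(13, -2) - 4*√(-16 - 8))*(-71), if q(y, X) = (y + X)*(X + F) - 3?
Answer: 213 + 568*I*√6 ≈ 213.0 + 1391.3*I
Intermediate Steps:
q(y, X) = -3 + (2 + X)*(X + y) (q(y, X) = (y + X)*(X + 2) - 3 = (X + y)*(2 + X) - 3 = (2 + X)*(X + y) - 3 = -3 + (2 + X)*(X + y))
(q(13, -2) - 4*√(-16 - 8))*(-71) = ((-3 + (-2)² + 2*(-2) + 2*13 - 2*13) - 4*√(-16 - 8))*(-71) = ((-3 + 4 - 4 + 26 - 26) - 8*I*√6)*(-71) = (-3 - 8*I*√6)*(-71) = 213 + 568*I*√6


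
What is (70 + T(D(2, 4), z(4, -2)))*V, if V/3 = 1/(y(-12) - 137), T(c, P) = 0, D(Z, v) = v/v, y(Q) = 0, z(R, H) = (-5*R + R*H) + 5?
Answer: -210/137 ≈ -1.5328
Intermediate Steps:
z(R, H) = 5 - 5*R + H*R (z(R, H) = (-5*R + H*R) + 5 = 5 - 5*R + H*R)
D(Z, v) = 1
V = -3/137 (V = 3/(0 - 137) = 3/(-137) = 3*(-1/137) = -3/137 ≈ -0.021898)
(70 + T(D(2, 4), z(4, -2)))*V = (70 + 0)*(-3/137) = 70*(-3/137) = -210/137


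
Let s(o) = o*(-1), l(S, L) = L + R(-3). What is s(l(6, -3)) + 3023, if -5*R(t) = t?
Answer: 15127/5 ≈ 3025.4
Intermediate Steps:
R(t) = -t/5
l(S, L) = ⅗ + L (l(S, L) = L - ⅕*(-3) = L + ⅗ = ⅗ + L)
s(o) = -o
s(l(6, -3)) + 3023 = -(⅗ - 3) + 3023 = -1*(-12/5) + 3023 = 12/5 + 3023 = 15127/5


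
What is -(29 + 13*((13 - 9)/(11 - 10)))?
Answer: -81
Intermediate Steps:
-(29 + 13*((13 - 9)/(11 - 10))) = -(29 + 13*(4/1)) = -(29 + 13*(4*1)) = -(29 + 13*4) = -(29 + 52) = -1*81 = -81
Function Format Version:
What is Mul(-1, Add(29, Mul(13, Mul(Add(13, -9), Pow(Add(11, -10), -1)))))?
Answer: -81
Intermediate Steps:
Mul(-1, Add(29, Mul(13, Mul(Add(13, -9), Pow(Add(11, -10), -1))))) = Mul(-1, Add(29, Mul(13, Mul(4, Pow(1, -1))))) = Mul(-1, Add(29, Mul(13, Mul(4, 1)))) = Mul(-1, Add(29, Mul(13, 4))) = Mul(-1, Add(29, 52)) = Mul(-1, 81) = -81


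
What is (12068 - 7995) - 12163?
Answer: -8090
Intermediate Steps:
(12068 - 7995) - 12163 = 4073 - 12163 = -8090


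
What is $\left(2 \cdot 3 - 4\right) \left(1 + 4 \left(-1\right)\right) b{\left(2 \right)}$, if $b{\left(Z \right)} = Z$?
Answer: $-12$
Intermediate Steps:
$\left(2 \cdot 3 - 4\right) \left(1 + 4 \left(-1\right)\right) b{\left(2 \right)} = \left(2 \cdot 3 - 4\right) \left(1 + 4 \left(-1\right)\right) 2 = \left(6 - 4\right) \left(1 - 4\right) 2 = 2 \left(-3\right) 2 = \left(-6\right) 2 = -12$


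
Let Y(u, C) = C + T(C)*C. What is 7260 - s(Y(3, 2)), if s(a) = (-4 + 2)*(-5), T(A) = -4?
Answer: 7250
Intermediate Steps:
Y(u, C) = -3*C (Y(u, C) = C - 4*C = -3*C)
s(a) = 10 (s(a) = -2*(-5) = 10)
7260 - s(Y(3, 2)) = 7260 - 1*10 = 7260 - 10 = 7250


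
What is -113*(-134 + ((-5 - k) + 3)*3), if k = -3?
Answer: 14803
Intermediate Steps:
-113*(-134 + ((-5 - k) + 3)*3) = -113*(-134 + ((-5 - 1*(-3)) + 3)*3) = -113*(-134 + ((-5 + 3) + 3)*3) = -113*(-134 + (-2 + 3)*3) = -113*(-134 + 1*3) = -113*(-134 + 3) = -113*(-131) = 14803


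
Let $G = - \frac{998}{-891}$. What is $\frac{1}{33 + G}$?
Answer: $\frac{891}{30401} \approx 0.029308$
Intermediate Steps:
$G = \frac{998}{891}$ ($G = \left(-998\right) \left(- \frac{1}{891}\right) = \frac{998}{891} \approx 1.1201$)
$\frac{1}{33 + G} = \frac{1}{33 + \frac{998}{891}} = \frac{1}{\frac{30401}{891}} = \frac{891}{30401}$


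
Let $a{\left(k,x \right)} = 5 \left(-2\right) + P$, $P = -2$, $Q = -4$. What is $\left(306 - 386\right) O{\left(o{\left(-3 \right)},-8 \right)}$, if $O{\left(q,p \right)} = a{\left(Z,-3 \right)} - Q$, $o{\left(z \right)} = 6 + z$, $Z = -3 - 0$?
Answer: $640$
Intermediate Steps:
$Z = -3$ ($Z = -3 + 0 = -3$)
$a{\left(k,x \right)} = -12$ ($a{\left(k,x \right)} = 5 \left(-2\right) - 2 = -10 - 2 = -12$)
$O{\left(q,p \right)} = -8$ ($O{\left(q,p \right)} = -12 - -4 = -12 + 4 = -8$)
$\left(306 - 386\right) O{\left(o{\left(-3 \right)},-8 \right)} = \left(306 - 386\right) \left(-8\right) = \left(-80\right) \left(-8\right) = 640$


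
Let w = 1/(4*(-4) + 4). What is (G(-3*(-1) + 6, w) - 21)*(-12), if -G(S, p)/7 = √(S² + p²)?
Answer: 252 + 7*√11665 ≈ 1008.0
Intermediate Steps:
w = -1/12 (w = 1/(-16 + 4) = 1/(-12) = -1/12 ≈ -0.083333)
G(S, p) = -7*√(S² + p²)
(G(-3*(-1) + 6, w) - 21)*(-12) = (-7*√((-3*(-1) + 6)² + (-1/12)²) - 21)*(-12) = (-7*√((3 + 6)² + 1/144) - 21)*(-12) = (-7*√(9² + 1/144) - 21)*(-12) = (-7*√(81 + 1/144) - 21)*(-12) = (-7*√11665/12 - 21)*(-12) = (-21 - 7*√11665/12)*(-12) = 252 + 7*√11665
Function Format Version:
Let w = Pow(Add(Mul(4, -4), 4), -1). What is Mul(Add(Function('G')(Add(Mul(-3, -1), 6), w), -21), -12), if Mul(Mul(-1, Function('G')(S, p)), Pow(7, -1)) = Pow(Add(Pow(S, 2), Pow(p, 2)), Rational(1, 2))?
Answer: Add(252, Mul(7, Pow(11665, Rational(1, 2)))) ≈ 1008.0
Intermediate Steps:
w = Rational(-1, 12) (w = Pow(Add(-16, 4), -1) = Pow(-12, -1) = Rational(-1, 12) ≈ -0.083333)
Function('G')(S, p) = Mul(-7, Pow(Add(Pow(S, 2), Pow(p, 2)), Rational(1, 2)))
Mul(Add(Function('G')(Add(Mul(-3, -1), 6), w), -21), -12) = Mul(Add(Mul(-7, Pow(Add(Pow(Add(Mul(-3, -1), 6), 2), Pow(Rational(-1, 12), 2)), Rational(1, 2))), -21), -12) = Mul(Add(Mul(-7, Pow(Add(Pow(Add(3, 6), 2), Rational(1, 144)), Rational(1, 2))), -21), -12) = Mul(Add(Mul(-7, Pow(Add(Pow(9, 2), Rational(1, 144)), Rational(1, 2))), -21), -12) = Mul(Add(Mul(-7, Pow(Add(81, Rational(1, 144)), Rational(1, 2))), -21), -12) = Mul(Add(Mul(-7, Pow(Rational(11665, 144), Rational(1, 2))), -21), -12) = Mul(Add(Mul(-7, Mul(Rational(1, 12), Pow(11665, Rational(1, 2)))), -21), -12) = Mul(Add(Mul(Rational(-7, 12), Pow(11665, Rational(1, 2))), -21), -12) = Mul(Add(-21, Mul(Rational(-7, 12), Pow(11665, Rational(1, 2)))), -12) = Add(252, Mul(7, Pow(11665, Rational(1, 2))))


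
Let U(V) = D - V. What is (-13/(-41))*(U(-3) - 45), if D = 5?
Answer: -481/41 ≈ -11.732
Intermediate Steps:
U(V) = 5 - V
(-13/(-41))*(U(-3) - 45) = (-13/(-41))*((5 - 1*(-3)) - 45) = (-13*(-1/41))*((5 + 3) - 45) = 13*(8 - 45)/41 = (13/41)*(-37) = -481/41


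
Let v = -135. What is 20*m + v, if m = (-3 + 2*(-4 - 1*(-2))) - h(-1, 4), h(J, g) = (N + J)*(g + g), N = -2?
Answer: 205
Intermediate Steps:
h(J, g) = 2*g*(-2 + J) (h(J, g) = (-2 + J)*(g + g) = (-2 + J)*(2*g) = 2*g*(-2 + J))
m = 17 (m = (-3 + 2*(-4 - 1*(-2))) - 2*4*(-2 - 1) = (-3 + 2*(-4 + 2)) - 2*4*(-3) = (-3 + 2*(-2)) - 1*(-24) = (-3 - 4) + 24 = -7 + 24 = 17)
20*m + v = 20*17 - 135 = 340 - 135 = 205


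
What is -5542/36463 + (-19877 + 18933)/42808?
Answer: -33957876/195113513 ≈ -0.17404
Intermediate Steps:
-5542/36463 + (-19877 + 18933)/42808 = -5542*1/36463 - 944*1/42808 = -5542/36463 - 118/5351 = -33957876/195113513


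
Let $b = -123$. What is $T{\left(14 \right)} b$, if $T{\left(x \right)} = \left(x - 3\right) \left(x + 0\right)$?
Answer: $-18942$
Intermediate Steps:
$T{\left(x \right)} = x \left(-3 + x\right)$ ($T{\left(x \right)} = \left(-3 + x\right) x = x \left(-3 + x\right)$)
$T{\left(14 \right)} b = 14 \left(-3 + 14\right) \left(-123\right) = 14 \cdot 11 \left(-123\right) = 154 \left(-123\right) = -18942$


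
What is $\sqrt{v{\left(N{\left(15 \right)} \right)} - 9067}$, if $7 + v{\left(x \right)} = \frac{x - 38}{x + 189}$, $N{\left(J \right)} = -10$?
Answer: $\frac{i \sqrt{290748626}}{179} \approx 95.259 i$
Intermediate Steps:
$v{\left(x \right)} = -7 + \frac{-38 + x}{189 + x}$ ($v{\left(x \right)} = -7 + \frac{x - 38}{x + 189} = -7 + \frac{-38 + x}{189 + x}$)
$\sqrt{v{\left(N{\left(15 \right)} \right)} - 9067} = \sqrt{\frac{-1361 - -60}{189 - 10} - 9067} = \sqrt{\frac{-1361 + 60}{179} - 9067} = \sqrt{\frac{1}{179} \left(-1301\right) - 9067} = \sqrt{- \frac{1301}{179} - 9067} = \sqrt{- \frac{1624294}{179}} = \frac{i \sqrt{290748626}}{179}$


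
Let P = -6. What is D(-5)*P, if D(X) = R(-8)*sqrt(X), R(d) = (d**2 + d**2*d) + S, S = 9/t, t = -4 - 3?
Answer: 18870*I*sqrt(5)/7 ≈ 6027.8*I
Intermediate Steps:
t = -7
S = -9/7 (S = 9/(-7) = 9*(-1/7) = -9/7 ≈ -1.2857)
R(d) = -9/7 + d**2 + d**3 (R(d) = (d**2 + d**2*d) - 9/7 = (d**2 + d**3) - 9/7 = -9/7 + d**2 + d**3)
D(X) = -3145*sqrt(X)/7 (D(X) = (-9/7 + (-8)**2 + (-8)**3)*sqrt(X) = (-9/7 + 64 - 512)*sqrt(X) = -3145*sqrt(X)/7)
D(-5)*P = -3145*I*sqrt(5)/7*(-6) = 18870*I*sqrt(5)/7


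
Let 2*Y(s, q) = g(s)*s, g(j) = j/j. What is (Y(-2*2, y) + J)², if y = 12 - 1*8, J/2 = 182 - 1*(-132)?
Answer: 391876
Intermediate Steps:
J = 628 (J = 2*(182 - 1*(-132)) = 2*(182 + 132) = 2*314 = 628)
g(j) = 1
y = 4 (y = 12 - 8 = 4)
Y(s, q) = s/2 (Y(s, q) = (1*s)/2 = s/2)
(Y(-2*2, y) + J)² = ((-2*2)/2 + 628)² = ((½)*(-4) + 628)² = (-2 + 628)² = 626² = 391876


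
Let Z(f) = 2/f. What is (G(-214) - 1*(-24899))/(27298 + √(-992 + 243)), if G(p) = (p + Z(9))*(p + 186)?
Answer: 7587833974/6706633977 - 277963*I*√749/6706633977 ≈ 1.1314 - 0.0011343*I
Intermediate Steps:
G(p) = (186 + p)*(2/9 + p) (G(p) = (p + 2/9)*(p + 186) = (p + 2*(⅑))*(186 + p) = (p + 2/9)*(186 + p) = (2/9 + p)*(186 + p) = (186 + p)*(2/9 + p))
(G(-214) - 1*(-24899))/(27298 + √(-992 + 243)) = ((124/3 + (-214)² + (1676/9)*(-214)) - 1*(-24899))/(27298 + √(-992 + 243)) = ((124/3 + 45796 - 358664/9) + 24899)/(27298 + √(-749)) = (53872/9 + 24899)/(27298 + I*√749) = 277963/(9*(27298 + I*√749))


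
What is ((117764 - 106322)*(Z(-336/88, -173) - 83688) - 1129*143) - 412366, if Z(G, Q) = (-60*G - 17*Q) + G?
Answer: -10140937581/11 ≈ -9.2190e+8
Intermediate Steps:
Z(G, Q) = -59*G - 17*Q
((117764 - 106322)*(Z(-336/88, -173) - 83688) - 1129*143) - 412366 = ((117764 - 106322)*((-(-19824)/88 - 17*(-173)) - 83688) - 1129*143) - 412366 = (11442*((-(-19824)/88 + 2941) - 83688) - 1*161447) - 412366 = (11442*((-59*(-42/11) + 2941) - 83688) - 161447) - 412366 = (11442*((2478/11 + 2941) - 83688) - 161447) - 412366 = (11442*(34829/11 - 83688) - 161447) - 412366 = (11442*(-885739/11) - 161447) - 412366 = (-10134625638/11 - 161447) - 412366 = -10136401555/11 - 412366 = -10140937581/11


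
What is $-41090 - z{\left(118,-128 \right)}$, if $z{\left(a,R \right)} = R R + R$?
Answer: $-57346$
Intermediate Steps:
$z{\left(a,R \right)} = R + R^{2}$ ($z{\left(a,R \right)} = R^{2} + R = R + R^{2}$)
$-41090 - z{\left(118,-128 \right)} = -41090 - - 128 \left(1 - 128\right) = -41090 - \left(-128\right) \left(-127\right) = -41090 - 16256 = -57346$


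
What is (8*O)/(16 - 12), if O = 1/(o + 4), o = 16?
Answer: ⅒ ≈ 0.10000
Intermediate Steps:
O = 1/20 (O = 1/(16 + 4) = 1/20 ≈ 0.050000)
(8*O)/(16 - 12) = (8*(1/20))/(16 - 12) = (⅖)/4 = (⅖)*(¼) = ⅒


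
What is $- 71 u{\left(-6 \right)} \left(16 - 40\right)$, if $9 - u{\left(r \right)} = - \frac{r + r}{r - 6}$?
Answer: $17040$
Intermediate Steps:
$u{\left(r \right)} = 9 + \frac{2 r}{-6 + r}$ ($u{\left(r \right)} = 9 - - \frac{r + r}{r - 6} = 9 - - \frac{2 r}{-6 + r} = 9 + \frac{2 r}{-6 + r}$)
$- 71 u{\left(-6 \right)} \left(16 - 40\right) = - 71 \frac{-54 + 11 \left(-6\right)}{-6 - 6} \left(16 - 40\right) = - 71 \frac{-54 - 66}{-12} \left(-24\right) = - 71 \left(\left(- \frac{1}{12}\right) \left(-120\right)\right) \left(-24\right) = \left(-71\right) 10 \left(-24\right) = \left(-710\right) \left(-24\right) = 17040$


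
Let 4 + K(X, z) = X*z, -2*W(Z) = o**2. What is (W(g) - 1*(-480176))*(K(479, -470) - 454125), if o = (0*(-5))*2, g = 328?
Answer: -326163869584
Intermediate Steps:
o = 0 (o = 0*2 = 0)
W(Z) = 0 (W(Z) = -1/2*0**2 = -1/2*0 = 0)
K(X, z) = -4 + X*z
(W(g) - 1*(-480176))*(K(479, -470) - 454125) = (0 - 1*(-480176))*((-4 + 479*(-470)) - 454125) = (0 + 480176)*((-4 - 225130) - 454125) = 480176*(-225134 - 454125) = 480176*(-679259) = -326163869584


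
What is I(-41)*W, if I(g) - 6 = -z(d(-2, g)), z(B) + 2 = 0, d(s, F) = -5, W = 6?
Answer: 48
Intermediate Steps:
z(B) = -2 (z(B) = -2 + 0 = -2)
I(g) = 8 (I(g) = 6 - 1*(-2) = 6 + 2 = 8)
I(-41)*W = 8*6 = 48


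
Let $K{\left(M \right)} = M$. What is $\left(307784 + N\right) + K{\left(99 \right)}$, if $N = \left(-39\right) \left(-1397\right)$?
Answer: $362366$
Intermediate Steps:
$N = 54483$
$\left(307784 + N\right) + K{\left(99 \right)} = \left(307784 + 54483\right) + 99 = 362267 + 99 = 362366$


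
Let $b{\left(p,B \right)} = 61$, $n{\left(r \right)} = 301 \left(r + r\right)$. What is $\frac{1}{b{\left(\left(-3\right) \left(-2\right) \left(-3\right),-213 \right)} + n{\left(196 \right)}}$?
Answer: $\frac{1}{118053} \approx 8.4708 \cdot 10^{-6}$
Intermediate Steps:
$n{\left(r \right)} = 602 r$ ($n{\left(r \right)} = 301 \cdot 2 r = 602 r$)
$\frac{1}{b{\left(\left(-3\right) \left(-2\right) \left(-3\right),-213 \right)} + n{\left(196 \right)}} = \frac{1}{61 + 602 \cdot 196} = \frac{1}{61 + 117992} = \frac{1}{118053}$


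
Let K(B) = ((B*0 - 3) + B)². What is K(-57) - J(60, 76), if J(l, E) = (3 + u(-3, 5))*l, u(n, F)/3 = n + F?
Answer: 3060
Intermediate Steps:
u(n, F) = 3*F + 3*n (u(n, F) = 3*(n + F) = 3*(F + n) = 3*F + 3*n)
J(l, E) = 9*l (J(l, E) = (3 + (3*5 + 3*(-3)))*l = (3 + (15 - 9))*l = (3 + 6)*l = 9*l)
K(B) = (-3 + B)² (K(B) = ((0 - 3) + B)² = (-3 + B)²)
K(-57) - J(60, 76) = (-3 - 57)² - 9*60 = (-60)² - 1*540 = 3600 - 540 = 3060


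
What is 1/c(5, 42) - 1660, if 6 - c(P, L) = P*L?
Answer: -338641/204 ≈ -1660.0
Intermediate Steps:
c(P, L) = 6 - L*P (c(P, L) = 6 - P*L = 6 - L*P)
1/c(5, 42) - 1660 = 1/(6 - 1*42*5) - 1660 = 1/(6 - 210) - 1660 = 1/(-204) - 1660 = -1/204 - 1660 = -338641/204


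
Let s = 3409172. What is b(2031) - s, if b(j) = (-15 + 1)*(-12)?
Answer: -3409004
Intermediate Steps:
b(j) = 168 (b(j) = -14*(-12) = 168)
b(2031) - s = 168 - 1*3409172 = 168 - 3409172 = -3409004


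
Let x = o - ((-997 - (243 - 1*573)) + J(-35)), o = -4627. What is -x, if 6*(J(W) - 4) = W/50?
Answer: 237833/60 ≈ 3963.9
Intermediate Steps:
J(W) = 4 + W/300 (J(W) = 4 + (W/50)/6 = 4 + W/300)
x = -237833/60 (x = -4627 - ((-997 - (243 - 1*573)) + (4 + (1/300)*(-35))) = -4627 - ((-997 - (243 - 573)) + (4 - 7/60)) = -4627 - ((-997 - 1*(-330)) + 233/60) = -4627 - ((-997 + 330) + 233/60) = -4627 - (-667 + 233/60) = -4627 - 1*(-39787/60) = -4627 + 39787/60 = -237833/60 ≈ -3963.9)
-x = -1*(-237833/60) = 237833/60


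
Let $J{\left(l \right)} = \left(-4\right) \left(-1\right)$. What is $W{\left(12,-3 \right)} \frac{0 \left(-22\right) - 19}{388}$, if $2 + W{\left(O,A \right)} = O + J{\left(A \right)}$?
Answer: $- \frac{133}{194} \approx -0.68557$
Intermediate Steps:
$J{\left(l \right)} = 4$
$W{\left(O,A \right)} = 2 + O$ ($W{\left(O,A \right)} = -2 + \left(O + 4\right) = -2 + \left(4 + O\right) = 2 + O$)
$W{\left(12,-3 \right)} \frac{0 \left(-22\right) - 19}{388} = \left(2 + 12\right) \frac{0 \left(-22\right) - 19}{388} = 14 \left(0 - 19\right) \frac{1}{388} = 14 \left(\left(-19\right) \frac{1}{388}\right) = 14 \left(- \frac{19}{388}\right) = - \frac{133}{194}$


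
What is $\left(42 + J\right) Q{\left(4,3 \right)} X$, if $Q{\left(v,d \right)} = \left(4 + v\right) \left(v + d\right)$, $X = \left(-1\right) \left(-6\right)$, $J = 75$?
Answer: $39312$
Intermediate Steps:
$X = 6$
$Q{\left(v,d \right)} = \left(4 + v\right) \left(d + v\right)$
$\left(42 + J\right) Q{\left(4,3 \right)} X = \left(42 + 75\right) \left(4^{2} + 4 \cdot 3 + 4 \cdot 4 + 3 \cdot 4\right) 6 = 117 \left(16 + 12 + 16 + 12\right) 6 = 117 \cdot 56 \cdot 6 = 117 \cdot 336 = 39312$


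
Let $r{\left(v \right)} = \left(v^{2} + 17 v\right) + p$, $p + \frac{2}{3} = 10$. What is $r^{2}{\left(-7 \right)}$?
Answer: $\frac{33124}{9} \approx 3680.4$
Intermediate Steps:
$p = \frac{28}{3}$ ($p = - \frac{2}{3} + 10 = \frac{28}{3} \approx 9.3333$)
$r{\left(v \right)} = \frac{28}{3} + v^{2} + 17 v$ ($r{\left(v \right)} = \left(v^{2} + 17 v\right) + \frac{28}{3} = \frac{28}{3} + v^{2} + 17 v$)
$r^{2}{\left(-7 \right)} = \left(\frac{28}{3} + \left(-7\right)^{2} + 17 \left(-7\right)\right)^{2} = \left(\frac{28}{3} + 49 - 119\right)^{2} = \left(- \frac{182}{3}\right)^{2} = \frac{33124}{9}$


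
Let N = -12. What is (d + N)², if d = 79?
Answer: 4489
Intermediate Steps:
(d + N)² = (79 - 12)² = 67² = 4489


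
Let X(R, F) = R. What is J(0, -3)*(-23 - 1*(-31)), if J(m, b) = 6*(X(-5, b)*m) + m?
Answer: 0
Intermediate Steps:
J(m, b) = -29*m (J(m, b) = 6*(-5*m) + m = -30*m + m = -29*m)
J(0, -3)*(-23 - 1*(-31)) = (-29*0)*(-23 - 1*(-31)) = 0*(-23 + 31) = 0*8 = 0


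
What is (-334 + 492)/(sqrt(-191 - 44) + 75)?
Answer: 1185/586 - 79*I*sqrt(235)/2930 ≈ 2.0222 - 0.41333*I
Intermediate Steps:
(-334 + 492)/(sqrt(-191 - 44) + 75) = 158/(sqrt(-235) + 75) = 158/(I*sqrt(235) + 75) = 158/(75 + I*sqrt(235))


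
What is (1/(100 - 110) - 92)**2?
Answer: 848241/100 ≈ 8482.4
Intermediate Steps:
(1/(100 - 110) - 92)**2 = (1/(-10) - 92)**2 = (-1/10 - 92)**2 = (-921/10)**2 = 848241/100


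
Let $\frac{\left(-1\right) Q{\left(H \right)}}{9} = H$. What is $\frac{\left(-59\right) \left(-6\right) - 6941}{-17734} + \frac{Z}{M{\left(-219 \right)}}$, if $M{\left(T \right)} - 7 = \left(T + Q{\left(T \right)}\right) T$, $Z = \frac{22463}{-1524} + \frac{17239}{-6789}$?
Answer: $\frac{1452877104456403}{3911067109676908} \approx 0.37148$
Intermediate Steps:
$Q{\left(H \right)} = - 9 H$
$Z = - \frac{19863727}{1149604}$ ($Z = 22463 \left(- \frac{1}{1524}\right) + 17239 \left(- \frac{1}{6789}\right) = - \frac{22463}{1524} - \frac{17239}{6789} = - \frac{19863727}{1149604} \approx -17.279$)
$M{\left(T \right)} = 7 - 8 T^{2}$ ($M{\left(T \right)} = 7 + \left(T - 9 T\right) T = 7 + - 8 T T = 7 - 8 T^{2}$)
$\frac{\left(-59\right) \left(-6\right) - 6941}{-17734} + \frac{Z}{M{\left(-219 \right)}} = \frac{\left(-59\right) \left(-6\right) - 6941}{-17734} - \frac{19863727}{1149604 \left(7 - 8 \left(-219\right)^{2}\right)} = \left(354 - 6941\right) \left(- \frac{1}{17734}\right) - \frac{19863727}{1149604 \left(7 - 383688\right)} = \left(-6587\right) \left(- \frac{1}{17734}\right) - \frac{19863727}{1149604 \left(7 - 383688\right)} = \frac{6587}{17734} - \frac{19863727}{1149604 \left(-383681\right)} = \frac{6587}{17734} - - \frac{19863727}{441081212324} = \frac{6587}{17734} + \frac{19863727}{441081212324} = \frac{1452877104456403}{3911067109676908}$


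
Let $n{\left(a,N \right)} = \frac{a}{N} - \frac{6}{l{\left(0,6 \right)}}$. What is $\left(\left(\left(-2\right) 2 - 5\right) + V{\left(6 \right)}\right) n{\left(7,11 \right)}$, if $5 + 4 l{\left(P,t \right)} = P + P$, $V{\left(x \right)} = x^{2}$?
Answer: $\frac{8073}{55} \approx 146.78$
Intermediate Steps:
$l{\left(P,t \right)} = - \frac{5}{4} + \frac{P}{2}$ ($l{\left(P,t \right)} = - \frac{5}{4} + \frac{P + P}{4} = - \frac{5}{4} + \frac{2 P}{4} = - \frac{5}{4} + \frac{P}{2}$)
$n{\left(a,N \right)} = \frac{24}{5} + \frac{a}{N}$ ($n{\left(a,N \right)} = \frac{a}{N} - \frac{6}{- \frac{5}{4} + \frac{1}{2} \cdot 0} = \frac{a}{N} - \frac{6}{- \frac{5}{4} + 0} = \frac{a}{N} - \frac{6}{- \frac{5}{4}} = \frac{a}{N} - - \frac{24}{5} = \frac{a}{N} + \frac{24}{5} = \frac{24}{5} + \frac{a}{N}$)
$\left(\left(\left(-2\right) 2 - 5\right) + V{\left(6 \right)}\right) n{\left(7,11 \right)} = \left(\left(\left(-2\right) 2 - 5\right) + 6^{2}\right) \left(\frac{24}{5} + \frac{7}{11}\right) = \left(\left(-4 - 5\right) + 36\right) \left(\frac{24}{5} + 7 \cdot \frac{1}{11}\right) = \left(-9 + 36\right) \left(\frac{24}{5} + \frac{7}{11}\right) = 27 \cdot \frac{299}{55} = \frac{8073}{55}$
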